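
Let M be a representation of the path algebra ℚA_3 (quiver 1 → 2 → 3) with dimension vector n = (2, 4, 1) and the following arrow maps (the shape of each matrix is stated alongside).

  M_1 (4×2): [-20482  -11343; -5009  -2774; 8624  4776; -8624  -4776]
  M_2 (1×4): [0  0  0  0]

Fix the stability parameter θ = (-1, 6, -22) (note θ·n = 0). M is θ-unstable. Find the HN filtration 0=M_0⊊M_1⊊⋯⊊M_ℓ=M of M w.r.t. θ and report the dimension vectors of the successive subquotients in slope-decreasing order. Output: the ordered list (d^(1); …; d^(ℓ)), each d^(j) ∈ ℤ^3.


Via rank(M_{q-1}∘⋯∘M_p): M ≅ I[1,2]^2, I[2,2]^2, I[3,3].
μ_θ-semistable layers: μ^(1)=6; μ^(2)=-1; μ^(3)=-22

((0, 4, 0); (2, 0, 0); (0, 0, 1))


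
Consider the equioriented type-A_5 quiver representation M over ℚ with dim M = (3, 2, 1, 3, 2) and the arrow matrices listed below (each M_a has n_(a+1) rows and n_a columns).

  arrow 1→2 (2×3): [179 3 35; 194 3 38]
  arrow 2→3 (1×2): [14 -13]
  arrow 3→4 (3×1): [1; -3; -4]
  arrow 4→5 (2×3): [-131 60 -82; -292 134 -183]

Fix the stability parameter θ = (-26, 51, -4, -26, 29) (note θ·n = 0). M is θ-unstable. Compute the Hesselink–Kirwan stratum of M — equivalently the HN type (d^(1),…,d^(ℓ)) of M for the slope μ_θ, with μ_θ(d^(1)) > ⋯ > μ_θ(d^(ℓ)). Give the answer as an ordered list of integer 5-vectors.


Via rank(M_{q-1}∘⋯∘M_p): M ≅ I[1,1], I[1,2], I[1,5], I[4,4], I[4,5].
μ_θ-semistable layers: μ^(1)=51; μ^(2)=29; μ^(3)=7; μ^(4)=-26

((0, 1, 0, 0, 0); (0, 0, 0, 0, 2); (0, 1, 1, 1, 0); (3, 0, 0, 2, 0))


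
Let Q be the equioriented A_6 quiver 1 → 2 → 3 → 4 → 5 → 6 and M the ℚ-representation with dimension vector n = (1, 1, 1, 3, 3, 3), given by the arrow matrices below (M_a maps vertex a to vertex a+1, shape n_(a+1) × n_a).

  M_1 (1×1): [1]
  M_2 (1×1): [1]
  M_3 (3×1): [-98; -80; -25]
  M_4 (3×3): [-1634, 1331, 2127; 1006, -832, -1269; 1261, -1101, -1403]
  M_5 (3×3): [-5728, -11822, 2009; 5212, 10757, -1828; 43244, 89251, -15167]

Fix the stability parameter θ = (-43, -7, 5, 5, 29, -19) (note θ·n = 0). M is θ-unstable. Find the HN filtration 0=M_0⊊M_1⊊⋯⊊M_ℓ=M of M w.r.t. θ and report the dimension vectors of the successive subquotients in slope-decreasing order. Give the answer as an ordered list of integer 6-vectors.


Barcode: M ≅ I[1,6], I[4,5], I[4,6], I[6,6]. HN layers by μ_θ (5 steps, strictly decreasing):
  μ^(1)=29; μ^(2)=5; μ^(3)=-7; μ^(4)=-19; μ^(5)=-43

((0, 0, 0, 0, 1, 0); (0, 0, 1, 3, 2, 2); (0, 1, 0, 0, 0, 0); (0, 0, 0, 0, 0, 1); (1, 0, 0, 0, 0, 0))


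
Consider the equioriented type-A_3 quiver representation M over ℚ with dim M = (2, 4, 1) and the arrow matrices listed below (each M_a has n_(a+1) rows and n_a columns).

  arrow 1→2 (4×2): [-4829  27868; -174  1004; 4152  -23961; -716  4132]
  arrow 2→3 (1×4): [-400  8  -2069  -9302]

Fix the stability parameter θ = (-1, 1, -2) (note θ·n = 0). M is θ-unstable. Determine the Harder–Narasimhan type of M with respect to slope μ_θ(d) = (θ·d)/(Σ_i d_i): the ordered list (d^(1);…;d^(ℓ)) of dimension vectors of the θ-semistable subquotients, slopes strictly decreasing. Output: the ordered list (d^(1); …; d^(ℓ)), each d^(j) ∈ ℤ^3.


Interval decomposition of M: I[1,2], I[1,3], I[2,2]^2.
HN type (ℓ=3): μ^(1)=1; μ^(2)=-1/2; μ^(3)=-1

((0, 3, 0); (0, 1, 1); (2, 0, 0))


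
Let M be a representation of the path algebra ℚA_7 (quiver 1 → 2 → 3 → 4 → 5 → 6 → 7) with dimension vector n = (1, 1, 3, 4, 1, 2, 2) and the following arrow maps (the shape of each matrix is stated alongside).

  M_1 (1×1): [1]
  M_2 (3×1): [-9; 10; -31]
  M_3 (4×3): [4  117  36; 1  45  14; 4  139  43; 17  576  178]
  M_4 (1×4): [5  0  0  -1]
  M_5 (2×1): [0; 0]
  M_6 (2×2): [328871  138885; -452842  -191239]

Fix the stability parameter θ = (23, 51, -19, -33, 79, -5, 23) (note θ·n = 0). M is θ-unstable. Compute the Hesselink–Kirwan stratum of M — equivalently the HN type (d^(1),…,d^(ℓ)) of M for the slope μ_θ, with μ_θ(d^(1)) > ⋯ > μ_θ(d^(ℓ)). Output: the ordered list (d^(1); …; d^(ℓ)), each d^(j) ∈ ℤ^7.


Barcode: M ≅ I[1,5], I[3,4]^2, I[4,4], I[6,7]^2. HN layers by μ_θ (6 steps, strictly decreasing):
  μ^(1)=79; μ^(2)=23; μ^(3)=11/2; μ^(4)=-5; μ^(5)=-26; μ^(6)=-33

((0, 0, 0, 0, 1, 0, 0); (0, 0, 0, 0, 0, 0, 2); (1, 1, 1, 1, 0, 0, 0); (0, 0, 0, 0, 0, 2, 0); (0, 0, 2, 2, 0, 0, 0); (0, 0, 0, 1, 0, 0, 0))


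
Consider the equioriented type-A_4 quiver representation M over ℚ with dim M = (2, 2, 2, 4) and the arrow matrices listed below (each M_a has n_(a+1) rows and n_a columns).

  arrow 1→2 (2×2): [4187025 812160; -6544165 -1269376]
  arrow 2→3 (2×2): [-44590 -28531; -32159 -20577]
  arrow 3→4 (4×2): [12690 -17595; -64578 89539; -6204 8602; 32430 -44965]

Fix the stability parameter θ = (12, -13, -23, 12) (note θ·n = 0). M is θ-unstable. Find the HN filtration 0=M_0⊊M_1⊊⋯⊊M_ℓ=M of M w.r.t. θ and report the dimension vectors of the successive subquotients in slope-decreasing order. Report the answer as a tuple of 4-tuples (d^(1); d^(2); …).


Interval decomposition of M: I[1,1], I[1,3], I[2,4], I[4,4]^3.
HN type (ℓ=3): μ^(1)=12; μ^(2)=-8; μ^(3)=-18

((1, 0, 0, 4); (1, 1, 1, 0); (0, 1, 1, 0))


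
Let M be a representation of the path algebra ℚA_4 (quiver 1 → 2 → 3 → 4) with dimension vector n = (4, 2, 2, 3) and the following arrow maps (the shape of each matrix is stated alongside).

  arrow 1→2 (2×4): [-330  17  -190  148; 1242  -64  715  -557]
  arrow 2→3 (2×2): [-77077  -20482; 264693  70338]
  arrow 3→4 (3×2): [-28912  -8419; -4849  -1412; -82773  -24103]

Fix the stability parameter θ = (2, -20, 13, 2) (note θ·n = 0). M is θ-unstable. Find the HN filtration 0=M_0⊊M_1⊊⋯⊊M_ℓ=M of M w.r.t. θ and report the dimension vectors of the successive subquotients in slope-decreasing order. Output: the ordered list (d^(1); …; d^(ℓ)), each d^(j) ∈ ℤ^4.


Via rank(M_{q-1}∘⋯∘M_p): M ≅ I[1,1]^2, I[1,2], I[1,4], I[3,4], I[4,4].
μ_θ-semistable layers: μ^(1)=15/2; μ^(2)=2; μ^(3)=-9

((0, 0, 2, 2); (2, 0, 0, 1); (2, 2, 0, 0))


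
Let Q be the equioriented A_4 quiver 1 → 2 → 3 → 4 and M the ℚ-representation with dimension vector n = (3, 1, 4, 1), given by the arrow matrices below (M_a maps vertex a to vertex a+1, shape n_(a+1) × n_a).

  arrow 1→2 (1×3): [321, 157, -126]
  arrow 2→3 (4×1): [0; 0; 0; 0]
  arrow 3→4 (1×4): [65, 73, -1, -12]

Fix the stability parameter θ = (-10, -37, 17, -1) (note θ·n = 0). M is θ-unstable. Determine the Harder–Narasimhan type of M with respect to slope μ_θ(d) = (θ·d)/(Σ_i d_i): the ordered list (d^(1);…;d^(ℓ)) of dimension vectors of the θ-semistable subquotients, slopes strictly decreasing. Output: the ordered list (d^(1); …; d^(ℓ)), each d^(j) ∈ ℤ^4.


Via rank(M_{q-1}∘⋯∘M_p): M ≅ I[1,1]^2, I[1,2], I[3,3]^3, I[3,4].
μ_θ-semistable layers: μ^(1)=17; μ^(2)=8; μ^(3)=-10; μ^(4)=-47/2

((0, 0, 3, 0); (0, 0, 1, 1); (2, 0, 0, 0); (1, 1, 0, 0))


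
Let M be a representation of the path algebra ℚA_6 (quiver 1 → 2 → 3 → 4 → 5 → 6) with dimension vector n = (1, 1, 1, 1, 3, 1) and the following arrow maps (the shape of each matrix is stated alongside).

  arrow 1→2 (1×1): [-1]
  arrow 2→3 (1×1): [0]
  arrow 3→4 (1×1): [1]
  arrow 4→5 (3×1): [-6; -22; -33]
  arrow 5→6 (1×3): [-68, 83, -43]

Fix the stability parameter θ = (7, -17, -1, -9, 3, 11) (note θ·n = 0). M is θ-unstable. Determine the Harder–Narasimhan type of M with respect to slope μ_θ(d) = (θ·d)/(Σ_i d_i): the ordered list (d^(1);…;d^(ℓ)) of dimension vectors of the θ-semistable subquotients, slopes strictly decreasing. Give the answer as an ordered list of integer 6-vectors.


Barcode: M ≅ I[1,2], I[3,6], I[5,5]^2. HN layers by μ_θ (3 steps, strictly decreasing):
  μ^(1)=11; μ^(2)=3; μ^(3)=-5

((0, 0, 0, 0, 0, 1); (0, 0, 0, 0, 3, 0); (1, 1, 1, 1, 0, 0))


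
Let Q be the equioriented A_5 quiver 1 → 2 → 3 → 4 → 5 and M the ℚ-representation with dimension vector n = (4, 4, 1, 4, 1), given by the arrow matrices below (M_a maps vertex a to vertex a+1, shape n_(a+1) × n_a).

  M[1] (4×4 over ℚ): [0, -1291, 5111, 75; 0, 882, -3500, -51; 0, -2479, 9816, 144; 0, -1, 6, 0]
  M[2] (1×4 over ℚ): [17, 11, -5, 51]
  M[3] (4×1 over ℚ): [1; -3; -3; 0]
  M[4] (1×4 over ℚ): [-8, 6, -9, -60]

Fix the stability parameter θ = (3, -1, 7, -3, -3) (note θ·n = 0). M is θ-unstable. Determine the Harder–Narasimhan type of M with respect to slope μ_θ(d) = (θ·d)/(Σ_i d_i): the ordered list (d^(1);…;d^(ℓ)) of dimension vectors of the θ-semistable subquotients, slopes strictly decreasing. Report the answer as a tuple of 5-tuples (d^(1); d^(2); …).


Interval decomposition of M: I[1,1], I[1,2]^2, I[1,5], I[2,2], I[4,4]^3.
HN type (ℓ=5): μ^(1)=3; μ^(2)=1; μ^(3)=3/5; μ^(4)=-1; μ^(5)=-3

((1, 0, 0, 0, 0); (2, 2, 0, 0, 0); (1, 1, 1, 1, 1); (0, 1, 0, 0, 0); (0, 0, 0, 3, 0))


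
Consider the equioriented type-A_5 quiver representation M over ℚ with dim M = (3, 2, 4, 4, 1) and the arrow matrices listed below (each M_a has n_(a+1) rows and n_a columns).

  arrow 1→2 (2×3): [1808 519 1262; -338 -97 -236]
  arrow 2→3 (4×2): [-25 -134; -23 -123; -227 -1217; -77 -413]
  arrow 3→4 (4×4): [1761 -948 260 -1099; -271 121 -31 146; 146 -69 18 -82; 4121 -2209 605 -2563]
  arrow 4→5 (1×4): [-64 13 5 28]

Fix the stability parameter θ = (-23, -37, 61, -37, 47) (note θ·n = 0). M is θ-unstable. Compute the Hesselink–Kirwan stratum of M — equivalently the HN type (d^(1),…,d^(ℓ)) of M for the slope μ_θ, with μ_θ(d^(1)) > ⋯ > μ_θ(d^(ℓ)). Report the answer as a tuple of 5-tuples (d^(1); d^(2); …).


Barcode: M ≅ I[1,1], I[1,4], I[1,5], I[3,4]^2. HN layers by μ_θ (4 steps, strictly decreasing):
  μ^(1)=47; μ^(2)=12; μ^(3)=-23; μ^(4)=-30

((0, 0, 0, 0, 1); (0, 0, 4, 4, 0); (1, 0, 0, 0, 0); (2, 2, 0, 0, 0))


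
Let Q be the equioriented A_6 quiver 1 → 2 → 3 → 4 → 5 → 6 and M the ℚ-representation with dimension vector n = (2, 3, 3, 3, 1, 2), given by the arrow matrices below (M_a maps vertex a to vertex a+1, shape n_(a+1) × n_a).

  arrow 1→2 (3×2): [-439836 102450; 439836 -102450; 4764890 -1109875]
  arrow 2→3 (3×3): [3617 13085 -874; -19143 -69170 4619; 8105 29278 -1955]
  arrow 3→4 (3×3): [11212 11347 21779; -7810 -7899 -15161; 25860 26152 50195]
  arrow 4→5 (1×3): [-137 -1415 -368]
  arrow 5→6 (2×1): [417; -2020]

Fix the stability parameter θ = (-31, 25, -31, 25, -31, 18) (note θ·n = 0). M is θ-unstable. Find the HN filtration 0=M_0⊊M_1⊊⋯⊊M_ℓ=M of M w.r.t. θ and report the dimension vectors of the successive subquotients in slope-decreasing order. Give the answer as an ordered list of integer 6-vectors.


Barcode: M ≅ I[1,1], I[1,6], I[2,4]^2, I[6,6]. HN layers by μ_θ (4 steps, strictly decreasing):
  μ^(1)=25; μ^(2)=18; μ^(3)=-3; μ^(4)=-31

((0, 0, 0, 2, 0, 0); (0, 0, 0, 0, 0, 2); (0, 3, 3, 1, 1, 0); (2, 0, 0, 0, 0, 0))


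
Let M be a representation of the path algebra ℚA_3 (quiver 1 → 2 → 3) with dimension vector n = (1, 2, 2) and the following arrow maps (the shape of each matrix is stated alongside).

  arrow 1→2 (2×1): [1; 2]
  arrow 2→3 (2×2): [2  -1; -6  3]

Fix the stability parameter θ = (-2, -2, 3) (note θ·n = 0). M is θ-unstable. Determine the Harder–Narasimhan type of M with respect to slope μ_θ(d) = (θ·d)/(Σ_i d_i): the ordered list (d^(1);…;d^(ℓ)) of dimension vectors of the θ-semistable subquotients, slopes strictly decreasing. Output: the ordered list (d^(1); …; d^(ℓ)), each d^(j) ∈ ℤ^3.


Interval decomposition of M: I[1,2], I[2,3], I[3,3].
HN type (ℓ=2): μ^(1)=3; μ^(2)=-2

((0, 0, 2); (1, 2, 0))


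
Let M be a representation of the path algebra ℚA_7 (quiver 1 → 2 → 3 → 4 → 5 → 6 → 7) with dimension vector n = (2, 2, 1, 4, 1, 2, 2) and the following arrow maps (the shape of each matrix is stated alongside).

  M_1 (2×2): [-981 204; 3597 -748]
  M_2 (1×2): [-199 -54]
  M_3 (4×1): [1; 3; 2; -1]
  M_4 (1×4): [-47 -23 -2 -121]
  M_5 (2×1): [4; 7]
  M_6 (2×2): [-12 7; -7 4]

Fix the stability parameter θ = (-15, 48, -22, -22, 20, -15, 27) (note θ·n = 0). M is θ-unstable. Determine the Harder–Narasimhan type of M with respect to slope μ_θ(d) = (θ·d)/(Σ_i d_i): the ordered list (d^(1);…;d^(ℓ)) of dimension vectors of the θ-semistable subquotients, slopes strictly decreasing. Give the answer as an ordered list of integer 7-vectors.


Interval decomposition of M: I[1,1], I[1,7], I[2,2], I[4,4]^3, I[6,7].
HN type (ℓ=6): μ^(1)=48; μ^(2)=27; μ^(3)=5/2; μ^(4)=4/3; μ^(5)=-15; μ^(6)=-22

((0, 1, 0, 0, 0, 0, 0); (0, 0, 0, 0, 0, 0, 2); (0, 0, 0, 0, 1, 1, 0); (0, 1, 1, 1, 0, 0, 0); (2, 0, 0, 0, 0, 1, 0); (0, 0, 0, 3, 0, 0, 0))


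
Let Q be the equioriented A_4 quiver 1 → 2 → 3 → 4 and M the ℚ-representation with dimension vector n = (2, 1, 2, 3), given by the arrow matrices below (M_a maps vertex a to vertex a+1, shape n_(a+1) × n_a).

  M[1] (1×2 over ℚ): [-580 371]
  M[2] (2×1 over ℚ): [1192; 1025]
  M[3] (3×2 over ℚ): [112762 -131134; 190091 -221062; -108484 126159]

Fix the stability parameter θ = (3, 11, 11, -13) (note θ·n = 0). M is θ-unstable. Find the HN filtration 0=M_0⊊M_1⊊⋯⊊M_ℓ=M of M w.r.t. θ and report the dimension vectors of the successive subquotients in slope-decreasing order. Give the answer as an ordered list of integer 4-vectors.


Barcode: M ≅ I[1,1], I[1,4], I[3,4], I[4,4]. HN layers by μ_θ (3 steps, strictly decreasing):
  μ^(1)=3; μ^(2)=-1; μ^(3)=-13

((2, 1, 1, 1); (0, 0, 1, 1); (0, 0, 0, 1))


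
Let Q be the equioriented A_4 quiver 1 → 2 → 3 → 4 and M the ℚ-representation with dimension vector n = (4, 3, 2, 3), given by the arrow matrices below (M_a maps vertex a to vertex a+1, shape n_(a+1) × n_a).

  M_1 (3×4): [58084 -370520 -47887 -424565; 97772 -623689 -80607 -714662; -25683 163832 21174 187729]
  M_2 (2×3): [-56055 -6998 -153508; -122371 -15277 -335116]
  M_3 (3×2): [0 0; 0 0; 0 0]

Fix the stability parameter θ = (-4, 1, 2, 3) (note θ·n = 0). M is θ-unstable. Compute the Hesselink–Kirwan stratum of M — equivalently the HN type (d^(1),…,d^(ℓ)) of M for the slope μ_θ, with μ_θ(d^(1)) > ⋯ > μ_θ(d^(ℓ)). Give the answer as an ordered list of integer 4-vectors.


Barcode: M ≅ I[1,1], I[1,2], I[1,3]^2, I[4,4]^3. HN layers by μ_θ (4 steps, strictly decreasing):
  μ^(1)=3; μ^(2)=2; μ^(3)=1; μ^(4)=-4

((0, 0, 0, 3); (0, 0, 2, 0); (0, 3, 0, 0); (4, 0, 0, 0))


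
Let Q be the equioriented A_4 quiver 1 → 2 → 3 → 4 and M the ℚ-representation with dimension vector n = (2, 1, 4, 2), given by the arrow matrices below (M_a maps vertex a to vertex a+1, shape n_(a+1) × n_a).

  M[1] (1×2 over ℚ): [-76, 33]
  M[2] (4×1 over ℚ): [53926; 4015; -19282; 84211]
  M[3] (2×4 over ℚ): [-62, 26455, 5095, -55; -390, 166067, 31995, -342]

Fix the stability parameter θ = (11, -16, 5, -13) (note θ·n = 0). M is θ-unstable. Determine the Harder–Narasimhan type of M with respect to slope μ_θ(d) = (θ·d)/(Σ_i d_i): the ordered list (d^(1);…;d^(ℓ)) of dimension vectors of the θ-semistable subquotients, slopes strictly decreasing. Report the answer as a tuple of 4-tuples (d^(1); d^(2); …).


Interval decomposition of M: I[1,1], I[1,4], I[3,3]^2, I[3,4].
HN type (ℓ=4): μ^(1)=11; μ^(2)=5; μ^(3)=-13/4; μ^(4)=-4

((1, 0, 0, 0); (0, 0, 2, 0); (1, 1, 1, 1); (0, 0, 1, 1))


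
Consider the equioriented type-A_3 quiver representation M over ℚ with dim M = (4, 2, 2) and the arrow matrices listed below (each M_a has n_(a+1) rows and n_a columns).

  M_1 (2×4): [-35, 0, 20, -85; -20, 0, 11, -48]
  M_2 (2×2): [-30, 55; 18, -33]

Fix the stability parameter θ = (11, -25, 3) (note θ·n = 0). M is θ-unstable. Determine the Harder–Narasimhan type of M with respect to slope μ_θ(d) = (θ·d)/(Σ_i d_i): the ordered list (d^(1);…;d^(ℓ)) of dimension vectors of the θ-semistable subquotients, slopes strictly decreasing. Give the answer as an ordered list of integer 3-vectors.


Barcode: M ≅ I[1,1]^2, I[1,2], I[1,3], I[3,3]. HN layers by μ_θ (3 steps, strictly decreasing):
  μ^(1)=11; μ^(2)=3; μ^(3)=-7

((2, 0, 0); (0, 0, 2); (2, 2, 0))


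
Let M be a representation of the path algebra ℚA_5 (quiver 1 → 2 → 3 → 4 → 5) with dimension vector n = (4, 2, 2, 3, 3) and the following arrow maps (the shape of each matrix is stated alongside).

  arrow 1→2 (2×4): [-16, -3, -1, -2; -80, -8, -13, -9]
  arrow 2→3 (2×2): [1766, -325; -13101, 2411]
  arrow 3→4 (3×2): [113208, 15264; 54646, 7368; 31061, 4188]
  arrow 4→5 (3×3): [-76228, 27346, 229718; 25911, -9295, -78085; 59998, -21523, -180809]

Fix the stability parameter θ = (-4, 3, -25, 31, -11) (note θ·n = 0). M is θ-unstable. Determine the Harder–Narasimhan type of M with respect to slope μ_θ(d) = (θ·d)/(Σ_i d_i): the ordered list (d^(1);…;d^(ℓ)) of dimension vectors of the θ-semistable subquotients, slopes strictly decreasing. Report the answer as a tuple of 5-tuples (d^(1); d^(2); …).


Via rank(M_{q-1}∘⋯∘M_p): M ≅ I[1,1]^2, I[1,3], I[1,5], I[4,4], I[4,5], I[5,5].
μ_θ-semistable layers: μ^(1)=31; μ^(2)=10; μ^(3)=-4; μ^(4)=-26/3; μ^(5)=-11

((0, 0, 0, 1, 0); (0, 0, 0, 2, 2); (2, 0, 0, 0, 0); (2, 2, 2, 0, 0); (0, 0, 0, 0, 1))


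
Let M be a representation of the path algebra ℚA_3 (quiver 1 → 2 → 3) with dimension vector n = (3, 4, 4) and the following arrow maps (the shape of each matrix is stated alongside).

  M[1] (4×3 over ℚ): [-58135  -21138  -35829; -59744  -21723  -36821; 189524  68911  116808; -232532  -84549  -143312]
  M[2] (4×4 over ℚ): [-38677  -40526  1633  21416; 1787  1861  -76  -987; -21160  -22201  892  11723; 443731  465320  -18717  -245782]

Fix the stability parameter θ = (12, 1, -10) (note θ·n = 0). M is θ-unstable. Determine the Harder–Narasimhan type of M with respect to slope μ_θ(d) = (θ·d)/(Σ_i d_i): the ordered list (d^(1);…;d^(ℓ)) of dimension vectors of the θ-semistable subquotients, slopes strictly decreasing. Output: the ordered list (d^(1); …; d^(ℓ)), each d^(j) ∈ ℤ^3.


Via rank(M_{q-1}∘⋯∘M_p): M ≅ I[1,3]^3, I[2,2], I[3,3].
μ_θ-semistable layers: μ^(1)=1; μ^(2)=-10

((3, 4, 3); (0, 0, 1))


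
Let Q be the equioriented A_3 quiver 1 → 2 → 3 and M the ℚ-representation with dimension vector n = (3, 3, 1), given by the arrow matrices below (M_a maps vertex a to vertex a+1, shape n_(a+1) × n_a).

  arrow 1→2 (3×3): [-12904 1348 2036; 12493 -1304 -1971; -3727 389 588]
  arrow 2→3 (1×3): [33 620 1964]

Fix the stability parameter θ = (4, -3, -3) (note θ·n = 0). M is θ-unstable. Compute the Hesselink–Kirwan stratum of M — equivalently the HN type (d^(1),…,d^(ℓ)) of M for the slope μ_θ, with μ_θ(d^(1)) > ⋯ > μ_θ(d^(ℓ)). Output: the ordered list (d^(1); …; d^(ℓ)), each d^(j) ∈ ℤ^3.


Interval decomposition of M: I[1,1], I[1,2]^2, I[2,3].
HN type (ℓ=3): μ^(1)=4; μ^(2)=1/2; μ^(3)=-3

((1, 0, 0); (2, 2, 0); (0, 1, 1))


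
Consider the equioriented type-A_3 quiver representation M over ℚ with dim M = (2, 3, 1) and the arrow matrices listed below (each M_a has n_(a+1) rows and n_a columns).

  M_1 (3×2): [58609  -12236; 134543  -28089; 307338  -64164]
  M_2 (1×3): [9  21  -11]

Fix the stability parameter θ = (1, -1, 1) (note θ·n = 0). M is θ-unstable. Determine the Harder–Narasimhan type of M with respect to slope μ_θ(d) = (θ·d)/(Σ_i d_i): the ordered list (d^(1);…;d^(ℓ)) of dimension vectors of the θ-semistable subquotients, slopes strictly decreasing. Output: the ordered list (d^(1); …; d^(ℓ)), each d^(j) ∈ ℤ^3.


Via rank(M_{q-1}∘⋯∘M_p): M ≅ I[1,2], I[1,3], I[2,2].
μ_θ-semistable layers: μ^(1)=1; μ^(2)=0; μ^(3)=-1

((0, 0, 1); (2, 2, 0); (0, 1, 0))


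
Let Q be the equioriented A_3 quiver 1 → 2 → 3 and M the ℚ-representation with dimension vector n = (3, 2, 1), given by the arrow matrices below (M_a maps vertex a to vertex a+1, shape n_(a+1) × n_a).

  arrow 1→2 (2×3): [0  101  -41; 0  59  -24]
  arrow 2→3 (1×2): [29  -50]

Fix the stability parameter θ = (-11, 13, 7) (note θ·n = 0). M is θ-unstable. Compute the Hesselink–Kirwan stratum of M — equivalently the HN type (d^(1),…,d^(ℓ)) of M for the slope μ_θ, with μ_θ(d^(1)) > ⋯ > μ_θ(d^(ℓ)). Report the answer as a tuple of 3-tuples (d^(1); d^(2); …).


Barcode: M ≅ I[1,1], I[1,2], I[1,3]. HN layers by μ_θ (3 steps, strictly decreasing):
  μ^(1)=13; μ^(2)=10; μ^(3)=-11

((0, 1, 0); (0, 1, 1); (3, 0, 0))


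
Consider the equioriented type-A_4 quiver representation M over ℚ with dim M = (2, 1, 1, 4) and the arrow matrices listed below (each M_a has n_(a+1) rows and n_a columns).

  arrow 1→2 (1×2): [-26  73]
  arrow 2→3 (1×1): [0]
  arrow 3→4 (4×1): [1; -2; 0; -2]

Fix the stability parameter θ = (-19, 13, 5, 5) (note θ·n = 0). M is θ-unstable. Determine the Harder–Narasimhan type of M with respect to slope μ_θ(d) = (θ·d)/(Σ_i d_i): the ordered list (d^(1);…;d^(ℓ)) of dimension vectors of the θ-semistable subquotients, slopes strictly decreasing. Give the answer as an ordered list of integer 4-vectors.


Barcode: M ≅ I[1,1], I[1,2], I[3,4], I[4,4]^3. HN layers by μ_θ (3 steps, strictly decreasing):
  μ^(1)=13; μ^(2)=5; μ^(3)=-19

((0, 1, 0, 0); (0, 0, 1, 4); (2, 0, 0, 0))


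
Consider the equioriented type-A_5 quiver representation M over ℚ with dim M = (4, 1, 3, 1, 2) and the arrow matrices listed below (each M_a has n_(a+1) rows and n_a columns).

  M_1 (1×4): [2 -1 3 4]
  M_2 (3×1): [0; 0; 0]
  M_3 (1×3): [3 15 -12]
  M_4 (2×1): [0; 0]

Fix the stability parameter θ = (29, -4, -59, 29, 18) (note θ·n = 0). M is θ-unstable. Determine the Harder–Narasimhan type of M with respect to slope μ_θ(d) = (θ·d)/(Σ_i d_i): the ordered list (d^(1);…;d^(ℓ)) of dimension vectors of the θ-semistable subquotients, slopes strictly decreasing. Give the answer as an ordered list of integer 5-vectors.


Interval decomposition of M: I[1,1]^3, I[1,2], I[3,3]^2, I[3,4], I[5,5]^2.
HN type (ℓ=4): μ^(1)=29; μ^(2)=18; μ^(3)=25/2; μ^(4)=-59

((3, 0, 0, 1, 0); (0, 0, 0, 0, 2); (1, 1, 0, 0, 0); (0, 0, 3, 0, 0))


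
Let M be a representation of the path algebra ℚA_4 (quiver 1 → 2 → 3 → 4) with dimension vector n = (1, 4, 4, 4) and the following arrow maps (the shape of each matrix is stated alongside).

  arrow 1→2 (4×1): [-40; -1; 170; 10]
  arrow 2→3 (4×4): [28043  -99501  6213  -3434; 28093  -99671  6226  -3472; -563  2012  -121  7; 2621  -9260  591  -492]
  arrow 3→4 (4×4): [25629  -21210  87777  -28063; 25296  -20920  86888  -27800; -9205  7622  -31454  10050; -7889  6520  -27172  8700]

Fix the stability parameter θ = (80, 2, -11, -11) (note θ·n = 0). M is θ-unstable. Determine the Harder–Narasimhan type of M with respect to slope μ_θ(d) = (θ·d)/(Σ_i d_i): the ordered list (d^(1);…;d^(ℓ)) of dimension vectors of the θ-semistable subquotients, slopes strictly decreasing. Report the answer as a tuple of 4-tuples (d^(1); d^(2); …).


Barcode: M ≅ I[1,4], I[2,3], I[2,4]^2, I[4,4]. HN layers by μ_θ (4 steps, strictly decreasing):
  μ^(1)=15; μ^(2)=-9/2; μ^(3)=-20/3; μ^(4)=-11

((1, 1, 1, 1); (0, 1, 1, 0); (0, 2, 2, 2); (0, 0, 0, 1))


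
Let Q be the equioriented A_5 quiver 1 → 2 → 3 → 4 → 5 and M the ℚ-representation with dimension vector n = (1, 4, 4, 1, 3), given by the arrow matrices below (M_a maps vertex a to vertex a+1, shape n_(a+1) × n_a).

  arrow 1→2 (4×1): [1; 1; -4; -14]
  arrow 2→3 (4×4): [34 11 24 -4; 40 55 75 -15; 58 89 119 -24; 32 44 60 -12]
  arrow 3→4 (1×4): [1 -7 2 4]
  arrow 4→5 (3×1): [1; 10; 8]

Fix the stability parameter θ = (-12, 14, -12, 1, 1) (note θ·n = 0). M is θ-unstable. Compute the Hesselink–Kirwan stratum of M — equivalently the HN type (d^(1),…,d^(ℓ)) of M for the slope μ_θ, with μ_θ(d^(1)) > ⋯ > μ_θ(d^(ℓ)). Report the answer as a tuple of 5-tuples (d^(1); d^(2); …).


Interval decomposition of M: I[1,3], I[2,2], I[2,3], I[2,5], I[3,3], I[5,5]^2.
HN type (ℓ=3): μ^(1)=14; μ^(2)=1; μ^(3)=-12

((0, 1, 0, 0, 0); (0, 3, 3, 1, 3); (1, 0, 1, 0, 0))


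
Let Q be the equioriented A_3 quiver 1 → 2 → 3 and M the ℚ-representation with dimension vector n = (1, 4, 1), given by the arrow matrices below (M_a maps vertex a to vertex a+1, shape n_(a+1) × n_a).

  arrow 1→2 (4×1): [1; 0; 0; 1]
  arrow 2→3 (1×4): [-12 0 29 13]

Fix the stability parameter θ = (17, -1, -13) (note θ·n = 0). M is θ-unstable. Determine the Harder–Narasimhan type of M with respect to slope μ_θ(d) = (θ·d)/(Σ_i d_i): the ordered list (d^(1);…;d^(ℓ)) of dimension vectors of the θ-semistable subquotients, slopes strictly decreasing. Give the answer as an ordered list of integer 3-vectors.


Via rank(M_{q-1}∘⋯∘M_p): M ≅ I[1,3], I[2,2]^3.
μ_θ-semistable layers: μ^(1)=1; μ^(2)=-1

((1, 1, 1); (0, 3, 0))


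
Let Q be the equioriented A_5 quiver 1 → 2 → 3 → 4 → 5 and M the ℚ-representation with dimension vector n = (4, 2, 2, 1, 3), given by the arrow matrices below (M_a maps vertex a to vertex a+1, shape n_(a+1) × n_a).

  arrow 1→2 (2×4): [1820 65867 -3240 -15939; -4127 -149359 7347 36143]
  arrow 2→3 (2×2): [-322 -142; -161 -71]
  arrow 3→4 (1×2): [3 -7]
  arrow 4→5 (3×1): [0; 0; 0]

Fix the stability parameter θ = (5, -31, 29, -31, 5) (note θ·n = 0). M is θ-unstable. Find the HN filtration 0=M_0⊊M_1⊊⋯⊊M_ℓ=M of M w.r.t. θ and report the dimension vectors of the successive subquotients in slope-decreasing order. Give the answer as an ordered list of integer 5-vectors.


Via rank(M_{q-1}∘⋯∘M_p): M ≅ I[1,1]^2, I[1,2], I[1,4], I[3,3], I[5,5]^3.
μ_θ-semistable layers: μ^(1)=29; μ^(2)=5; μ^(3)=-1; μ^(4)=-13

((0, 0, 1, 0, 0); (2, 0, 0, 0, 3); (0, 0, 1, 1, 0); (2, 2, 0, 0, 0))


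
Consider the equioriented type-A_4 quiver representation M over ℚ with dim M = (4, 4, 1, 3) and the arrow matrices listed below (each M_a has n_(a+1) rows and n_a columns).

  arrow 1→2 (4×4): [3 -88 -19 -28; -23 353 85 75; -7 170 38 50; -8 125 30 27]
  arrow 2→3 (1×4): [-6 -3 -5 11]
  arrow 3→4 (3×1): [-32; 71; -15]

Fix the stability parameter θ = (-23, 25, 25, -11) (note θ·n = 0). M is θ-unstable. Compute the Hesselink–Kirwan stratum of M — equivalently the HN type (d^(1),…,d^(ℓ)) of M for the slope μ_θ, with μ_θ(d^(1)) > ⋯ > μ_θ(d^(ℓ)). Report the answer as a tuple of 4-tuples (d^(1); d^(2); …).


Interval decomposition of M: I[1,2]^3, I[1,4], I[4,4]^2.
HN type (ℓ=4): μ^(1)=25; μ^(2)=13; μ^(3)=-11; μ^(4)=-23

((0, 3, 0, 0); (0, 1, 1, 1); (0, 0, 0, 2); (4, 0, 0, 0))


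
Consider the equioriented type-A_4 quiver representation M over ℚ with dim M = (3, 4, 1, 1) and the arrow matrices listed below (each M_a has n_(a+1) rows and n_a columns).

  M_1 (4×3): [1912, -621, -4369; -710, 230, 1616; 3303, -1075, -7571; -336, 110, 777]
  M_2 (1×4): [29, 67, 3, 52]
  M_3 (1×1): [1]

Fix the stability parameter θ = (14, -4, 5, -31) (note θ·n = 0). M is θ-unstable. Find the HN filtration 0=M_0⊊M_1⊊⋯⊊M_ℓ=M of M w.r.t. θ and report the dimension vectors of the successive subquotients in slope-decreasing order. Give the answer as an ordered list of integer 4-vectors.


Barcode: M ≅ I[1,2]^2, I[1,4], I[2,2]. HN layers by μ_θ (2 steps, strictly decreasing):
  μ^(1)=5; μ^(2)=-4

((2, 2, 0, 0); (1, 2, 1, 1))


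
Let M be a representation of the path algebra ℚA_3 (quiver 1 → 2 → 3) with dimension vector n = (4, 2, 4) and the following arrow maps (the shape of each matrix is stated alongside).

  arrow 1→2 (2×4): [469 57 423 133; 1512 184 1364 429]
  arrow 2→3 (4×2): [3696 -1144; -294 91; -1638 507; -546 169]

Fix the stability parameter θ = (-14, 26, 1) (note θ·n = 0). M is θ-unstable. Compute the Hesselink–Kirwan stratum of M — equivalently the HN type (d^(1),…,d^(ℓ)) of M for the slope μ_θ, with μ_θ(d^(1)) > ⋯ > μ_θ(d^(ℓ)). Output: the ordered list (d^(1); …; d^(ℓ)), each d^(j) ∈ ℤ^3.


Interval decomposition of M: I[1,1]^2, I[1,2], I[1,3], I[3,3]^3.
HN type (ℓ=4): μ^(1)=26; μ^(2)=27/2; μ^(3)=1; μ^(4)=-14

((0, 1, 0); (0, 1, 1); (0, 0, 3); (4, 0, 0))


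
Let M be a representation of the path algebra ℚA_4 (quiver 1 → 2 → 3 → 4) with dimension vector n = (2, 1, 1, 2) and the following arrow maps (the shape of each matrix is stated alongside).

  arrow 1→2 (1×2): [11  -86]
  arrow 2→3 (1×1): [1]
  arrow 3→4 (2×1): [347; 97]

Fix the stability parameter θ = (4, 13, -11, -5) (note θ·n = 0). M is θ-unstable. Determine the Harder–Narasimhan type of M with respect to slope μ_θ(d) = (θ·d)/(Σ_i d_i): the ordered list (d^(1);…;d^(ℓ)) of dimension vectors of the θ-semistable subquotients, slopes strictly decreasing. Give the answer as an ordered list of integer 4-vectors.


Via rank(M_{q-1}∘⋯∘M_p): M ≅ I[1,1], I[1,4], I[4,4].
μ_θ-semistable layers: μ^(1)=4; μ^(2)=1/4; μ^(3)=-5

((1, 0, 0, 0); (1, 1, 1, 1); (0, 0, 0, 1))


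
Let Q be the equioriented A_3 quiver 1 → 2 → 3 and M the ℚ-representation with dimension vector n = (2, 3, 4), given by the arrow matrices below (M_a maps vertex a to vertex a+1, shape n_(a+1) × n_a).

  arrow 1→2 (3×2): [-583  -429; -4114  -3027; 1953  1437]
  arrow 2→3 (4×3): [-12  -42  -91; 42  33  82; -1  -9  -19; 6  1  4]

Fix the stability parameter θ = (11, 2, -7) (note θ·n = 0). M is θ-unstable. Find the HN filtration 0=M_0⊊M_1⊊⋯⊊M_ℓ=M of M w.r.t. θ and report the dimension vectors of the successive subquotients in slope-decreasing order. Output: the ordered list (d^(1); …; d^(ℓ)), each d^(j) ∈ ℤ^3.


Via rank(M_{q-1}∘⋯∘M_p): M ≅ I[1,3]^2, I[2,3], I[3,3].
μ_θ-semistable layers: μ^(1)=2; μ^(2)=-5/2; μ^(3)=-7

((2, 2, 2); (0, 1, 1); (0, 0, 1))


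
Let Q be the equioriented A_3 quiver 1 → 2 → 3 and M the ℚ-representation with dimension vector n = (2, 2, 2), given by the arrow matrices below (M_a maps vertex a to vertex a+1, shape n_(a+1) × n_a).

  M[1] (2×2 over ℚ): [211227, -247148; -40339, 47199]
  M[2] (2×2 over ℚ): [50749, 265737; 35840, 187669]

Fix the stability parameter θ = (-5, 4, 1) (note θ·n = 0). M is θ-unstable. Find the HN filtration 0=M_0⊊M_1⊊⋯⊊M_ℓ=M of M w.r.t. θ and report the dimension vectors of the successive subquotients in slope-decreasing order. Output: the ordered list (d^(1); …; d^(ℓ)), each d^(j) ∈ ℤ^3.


Interval decomposition of M: I[1,3]^2.
HN type (ℓ=2): μ^(1)=5/2; μ^(2)=-5

((0, 2, 2); (2, 0, 0))


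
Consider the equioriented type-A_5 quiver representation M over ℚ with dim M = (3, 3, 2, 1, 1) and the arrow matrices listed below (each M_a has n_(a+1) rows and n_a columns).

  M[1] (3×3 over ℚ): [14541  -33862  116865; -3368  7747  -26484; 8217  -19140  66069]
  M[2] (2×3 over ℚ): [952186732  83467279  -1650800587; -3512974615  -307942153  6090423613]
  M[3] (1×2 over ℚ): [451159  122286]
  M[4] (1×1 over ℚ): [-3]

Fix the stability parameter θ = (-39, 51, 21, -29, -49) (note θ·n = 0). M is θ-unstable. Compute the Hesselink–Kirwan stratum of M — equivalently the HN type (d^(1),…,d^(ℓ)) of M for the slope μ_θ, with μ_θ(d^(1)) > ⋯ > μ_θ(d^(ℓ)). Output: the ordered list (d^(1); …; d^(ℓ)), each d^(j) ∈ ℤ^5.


Interval decomposition of M: I[1,1], I[1,3], I[1,5], I[2,2].
HN type (ℓ=4): μ^(1)=51; μ^(2)=36; μ^(3)=-3/2; μ^(4)=-39

((0, 1, 0, 0, 0); (0, 1, 1, 0, 0); (0, 1, 1, 1, 1); (3, 0, 0, 0, 0))


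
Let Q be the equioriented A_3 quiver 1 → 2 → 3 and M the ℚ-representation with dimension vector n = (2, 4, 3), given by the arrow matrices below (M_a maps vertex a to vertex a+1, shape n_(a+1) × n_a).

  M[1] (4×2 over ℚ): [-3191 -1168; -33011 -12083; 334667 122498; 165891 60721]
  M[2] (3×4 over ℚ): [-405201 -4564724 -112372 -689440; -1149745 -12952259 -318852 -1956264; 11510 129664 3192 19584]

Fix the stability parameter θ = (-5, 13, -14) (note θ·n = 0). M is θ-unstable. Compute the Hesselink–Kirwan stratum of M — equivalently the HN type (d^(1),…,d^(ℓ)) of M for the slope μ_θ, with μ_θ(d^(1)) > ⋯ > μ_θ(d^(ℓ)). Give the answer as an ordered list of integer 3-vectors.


Barcode: M ≅ I[1,3]^2, I[2,2]^2, I[3,3]. HN layers by μ_θ (4 steps, strictly decreasing):
  μ^(1)=13; μ^(2)=-1/2; μ^(3)=-5; μ^(4)=-14

((0, 2, 0); (0, 2, 2); (2, 0, 0); (0, 0, 1))


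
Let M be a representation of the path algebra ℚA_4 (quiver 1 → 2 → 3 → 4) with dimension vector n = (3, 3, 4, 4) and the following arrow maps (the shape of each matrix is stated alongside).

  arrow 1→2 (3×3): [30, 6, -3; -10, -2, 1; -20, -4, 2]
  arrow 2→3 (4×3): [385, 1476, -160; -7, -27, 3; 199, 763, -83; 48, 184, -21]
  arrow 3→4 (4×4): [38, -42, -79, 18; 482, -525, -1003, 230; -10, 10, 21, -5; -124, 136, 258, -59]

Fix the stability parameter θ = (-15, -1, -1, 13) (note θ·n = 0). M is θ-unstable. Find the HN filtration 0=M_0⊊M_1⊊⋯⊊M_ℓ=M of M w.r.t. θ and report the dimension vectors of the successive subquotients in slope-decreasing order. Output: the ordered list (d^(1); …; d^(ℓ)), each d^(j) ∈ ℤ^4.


Via rank(M_{q-1}∘⋯∘M_p): M ≅ I[1,1]^2, I[1,4], I[2,4]^2, I[3,3], I[4,4].
μ_θ-semistable layers: μ^(1)=13; μ^(2)=-1; μ^(3)=-15

((0, 0, 0, 4); (0, 3, 4, 0); (3, 0, 0, 0))


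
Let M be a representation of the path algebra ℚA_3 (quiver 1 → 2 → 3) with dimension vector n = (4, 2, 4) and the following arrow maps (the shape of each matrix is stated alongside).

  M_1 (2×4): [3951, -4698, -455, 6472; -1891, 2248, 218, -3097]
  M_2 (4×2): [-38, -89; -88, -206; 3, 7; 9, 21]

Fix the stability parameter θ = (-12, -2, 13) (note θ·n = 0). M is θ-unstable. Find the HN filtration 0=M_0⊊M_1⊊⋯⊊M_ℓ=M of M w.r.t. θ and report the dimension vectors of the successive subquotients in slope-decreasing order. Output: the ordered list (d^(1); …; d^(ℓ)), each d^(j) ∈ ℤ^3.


Barcode: M ≅ I[1,1]^2, I[1,3]^2, I[3,3]^2. HN layers by μ_θ (3 steps, strictly decreasing):
  μ^(1)=13; μ^(2)=-2; μ^(3)=-12

((0, 0, 4); (0, 2, 0); (4, 0, 0))


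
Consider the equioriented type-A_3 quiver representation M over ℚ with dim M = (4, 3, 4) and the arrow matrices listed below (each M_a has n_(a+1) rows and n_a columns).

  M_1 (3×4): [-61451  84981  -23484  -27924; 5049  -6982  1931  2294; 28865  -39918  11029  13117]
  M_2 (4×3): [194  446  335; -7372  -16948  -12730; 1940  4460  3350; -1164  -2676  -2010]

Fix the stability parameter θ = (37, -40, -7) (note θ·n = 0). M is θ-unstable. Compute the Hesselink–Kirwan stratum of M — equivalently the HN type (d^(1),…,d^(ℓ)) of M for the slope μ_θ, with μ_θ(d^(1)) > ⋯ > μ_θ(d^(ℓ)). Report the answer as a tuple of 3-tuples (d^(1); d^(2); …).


Barcode: M ≅ I[1,1], I[1,2]^2, I[1,3], I[3,3]^3. HN layers by μ_θ (4 steps, strictly decreasing):
  μ^(1)=37; μ^(2)=-3/2; μ^(3)=-10/3; μ^(4)=-7

((1, 0, 0); (2, 2, 0); (1, 1, 1); (0, 0, 3))


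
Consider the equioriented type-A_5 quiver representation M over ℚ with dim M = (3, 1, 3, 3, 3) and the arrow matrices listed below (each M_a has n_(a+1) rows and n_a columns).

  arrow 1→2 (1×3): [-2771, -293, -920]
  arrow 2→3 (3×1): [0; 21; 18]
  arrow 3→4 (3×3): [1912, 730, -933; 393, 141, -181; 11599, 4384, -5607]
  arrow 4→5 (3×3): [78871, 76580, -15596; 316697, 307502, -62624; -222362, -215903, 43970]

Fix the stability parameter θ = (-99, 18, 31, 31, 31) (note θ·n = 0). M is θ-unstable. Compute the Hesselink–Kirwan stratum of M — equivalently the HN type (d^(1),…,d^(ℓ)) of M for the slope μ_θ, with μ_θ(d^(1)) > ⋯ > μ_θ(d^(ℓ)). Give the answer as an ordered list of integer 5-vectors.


Interval decomposition of M: I[1,1]^2, I[1,5], I[3,4], I[3,5], I[5,5].
HN type (ℓ=3): μ^(1)=31; μ^(2)=18; μ^(3)=-99

((0, 0, 3, 3, 3); (0, 1, 0, 0, 0); (3, 0, 0, 0, 0))


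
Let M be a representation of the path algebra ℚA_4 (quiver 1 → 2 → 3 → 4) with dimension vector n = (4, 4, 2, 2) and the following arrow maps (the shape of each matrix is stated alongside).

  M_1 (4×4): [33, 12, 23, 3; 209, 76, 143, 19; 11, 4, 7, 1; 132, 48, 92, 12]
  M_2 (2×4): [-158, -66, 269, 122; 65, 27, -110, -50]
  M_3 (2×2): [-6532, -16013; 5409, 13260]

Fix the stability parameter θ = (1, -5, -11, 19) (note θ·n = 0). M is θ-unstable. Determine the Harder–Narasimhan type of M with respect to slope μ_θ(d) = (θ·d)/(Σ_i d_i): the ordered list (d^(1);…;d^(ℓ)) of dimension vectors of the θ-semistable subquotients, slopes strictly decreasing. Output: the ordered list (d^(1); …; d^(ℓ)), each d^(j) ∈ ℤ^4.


Via rank(M_{q-1}∘⋯∘M_p): M ≅ I[1,1]^2, I[1,2], I[1,4], I[2,2], I[2,4].
μ_θ-semistable layers: μ^(1)=19; μ^(2)=1; μ^(3)=-2; μ^(4)=-5; μ^(5)=-8

((0, 0, 0, 2); (2, 0, 0, 0); (1, 1, 0, 0); (1, 2, 1, 0); (0, 1, 1, 0))


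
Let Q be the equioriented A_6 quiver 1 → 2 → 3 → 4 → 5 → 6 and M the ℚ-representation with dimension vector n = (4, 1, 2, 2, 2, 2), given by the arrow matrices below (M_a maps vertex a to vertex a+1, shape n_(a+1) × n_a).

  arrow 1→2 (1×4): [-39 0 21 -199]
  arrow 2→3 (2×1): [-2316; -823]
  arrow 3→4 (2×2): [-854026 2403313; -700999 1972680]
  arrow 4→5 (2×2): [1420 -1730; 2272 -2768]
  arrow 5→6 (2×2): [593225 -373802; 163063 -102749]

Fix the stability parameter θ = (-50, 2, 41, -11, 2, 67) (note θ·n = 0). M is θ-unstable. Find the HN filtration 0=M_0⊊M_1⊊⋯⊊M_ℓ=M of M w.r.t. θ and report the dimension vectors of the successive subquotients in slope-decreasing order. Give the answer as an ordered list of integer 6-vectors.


Via rank(M_{q-1}∘⋯∘M_p): M ≅ I[1,1]^3, I[1,6], I[3,4], I[5,6].
μ_θ-semistable layers: μ^(1)=67; μ^(2)=15; μ^(3)=32/3; μ^(4)=2; μ^(5)=-50

((0, 0, 0, 0, 0, 2); (0, 0, 1, 1, 0, 0); (0, 0, 1, 1, 1, 0); (0, 1, 0, 0, 1, 0); (4, 0, 0, 0, 0, 0))


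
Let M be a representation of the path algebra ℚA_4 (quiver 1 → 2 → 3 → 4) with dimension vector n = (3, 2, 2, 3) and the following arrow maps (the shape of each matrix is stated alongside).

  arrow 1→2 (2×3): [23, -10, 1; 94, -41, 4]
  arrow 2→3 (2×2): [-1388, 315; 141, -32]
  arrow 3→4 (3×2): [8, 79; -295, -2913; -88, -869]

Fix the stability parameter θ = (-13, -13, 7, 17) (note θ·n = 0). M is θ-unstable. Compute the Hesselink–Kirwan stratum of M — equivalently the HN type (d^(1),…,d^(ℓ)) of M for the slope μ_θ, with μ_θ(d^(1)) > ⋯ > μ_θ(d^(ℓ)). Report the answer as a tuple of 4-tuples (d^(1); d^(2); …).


Barcode: M ≅ I[1,1], I[1,4]^2, I[4,4]. HN layers by μ_θ (3 steps, strictly decreasing):
  μ^(1)=17; μ^(2)=7; μ^(3)=-13

((0, 0, 0, 3); (0, 0, 2, 0); (3, 2, 0, 0))


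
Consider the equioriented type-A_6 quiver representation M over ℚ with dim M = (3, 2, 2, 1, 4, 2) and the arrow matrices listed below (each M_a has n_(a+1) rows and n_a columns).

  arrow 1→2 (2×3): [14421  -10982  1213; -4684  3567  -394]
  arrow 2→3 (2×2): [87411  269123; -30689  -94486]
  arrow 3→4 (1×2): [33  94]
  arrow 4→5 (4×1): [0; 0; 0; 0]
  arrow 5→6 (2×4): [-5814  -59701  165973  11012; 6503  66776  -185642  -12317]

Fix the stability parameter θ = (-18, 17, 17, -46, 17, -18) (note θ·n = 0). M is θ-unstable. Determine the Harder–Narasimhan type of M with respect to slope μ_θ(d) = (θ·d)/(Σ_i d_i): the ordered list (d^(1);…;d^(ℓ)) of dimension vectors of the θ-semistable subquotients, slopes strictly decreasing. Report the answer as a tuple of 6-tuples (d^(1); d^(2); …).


Via rank(M_{q-1}∘⋯∘M_p): M ≅ I[1,1], I[1,3], I[1,4], I[5,5]^2, I[5,6]^2.
μ_θ-semistable layers: μ^(1)=17; μ^(2)=-1/2; μ^(3)=-4; μ^(4)=-18

((0, 1, 1, 0, 2, 0); (0, 0, 0, 0, 2, 2); (0, 1, 1, 1, 0, 0); (3, 0, 0, 0, 0, 0))
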